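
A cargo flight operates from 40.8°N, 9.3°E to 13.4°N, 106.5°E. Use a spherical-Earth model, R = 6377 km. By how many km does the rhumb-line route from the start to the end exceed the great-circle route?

327 km

Great circle: cos σ = sin φ₁ sin φ₂ + cos φ₁ cos φ₂ cos Δλ,  σ = 1.5116 rad → d_gc = 9639.64 km
Rhumb line: Δψ = -0.5452, q = Δφ/Δψ = 0.8771, d_rh = R√(Δφ²+q²Δλ²) = 9967.10 km
Excess = 9967.10 − 9639.64 = 327.46 ≈ 327 km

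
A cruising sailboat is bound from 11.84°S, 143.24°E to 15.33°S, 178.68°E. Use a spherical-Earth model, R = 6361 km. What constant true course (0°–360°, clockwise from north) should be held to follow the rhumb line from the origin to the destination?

95.8°

Meridional parts: M(φ₁)=-0.2081, M(φ₂)=-0.2708 → ΔM = -0.0627;  Δλ = +0.6185 rad
tan C = Δλ / ΔM = -9.8689 → C = 95.79°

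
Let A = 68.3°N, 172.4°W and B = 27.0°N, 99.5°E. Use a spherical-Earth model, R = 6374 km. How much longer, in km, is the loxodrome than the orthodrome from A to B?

460 km

Great circle: cos σ = sin φ₁ sin φ₂ + cos φ₁ cos φ₂ cos Δλ,  σ = 1.1233 rad → d_gc = 7159.7 km
Rhumb line: Δψ = -1.1623, q = Δφ/Δψ = 0.6202, d_rh = R√(Δφ²+q²Δλ²) = 7619.3 km
Excess = 7619.3 − 7159.7 = 459.6 ≈ 460 km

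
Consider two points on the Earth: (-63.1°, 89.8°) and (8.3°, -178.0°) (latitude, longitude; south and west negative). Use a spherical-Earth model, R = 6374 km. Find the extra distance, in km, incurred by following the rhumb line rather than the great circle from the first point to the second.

Great circle: cos σ = sin φ₁ sin φ₂ + cos φ₁ cos φ₂ cos Δλ,  σ = 1.7172 rad → d_gc = 10945.7 km
Rhumb line: Δψ = +1.5760, q = Δφ/Δψ = 0.7907, d_rh = R√(Δφ²+q²Δλ²) = 11352.1 km
Excess = 11352.1 − 10945.7 = 406.4 ≈ 406 km

406 km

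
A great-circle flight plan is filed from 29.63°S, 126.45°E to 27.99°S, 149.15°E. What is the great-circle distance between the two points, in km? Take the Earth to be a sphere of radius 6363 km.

2213 km

Haversine: a = sin²(Δφ/2)+cos φ₁ cos φ₂ sin²(Δλ/2) = 0.02993;  σ = 2·atan2(√a,√(1−a))
σ = 19.926° → d = Rσ = 6363·0.34777 = 2213 km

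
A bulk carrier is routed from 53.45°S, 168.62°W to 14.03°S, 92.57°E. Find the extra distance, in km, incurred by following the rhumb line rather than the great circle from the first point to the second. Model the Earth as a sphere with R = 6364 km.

Great circle: cos σ = sin φ₁ sin φ₂ + cos φ₁ cos φ₂ cos Δλ,  σ = 1.4643 rad → d_gc = 9319.0 km
Rhumb line: Δψ = +0.8606, q = Δφ/Δψ = 0.7995, d_rh = R√(Δφ²+q²Δλ²) = 9805.9 km
Excess = 9805.9 − 9319.0 = 486.9 ≈ 487 km

487 km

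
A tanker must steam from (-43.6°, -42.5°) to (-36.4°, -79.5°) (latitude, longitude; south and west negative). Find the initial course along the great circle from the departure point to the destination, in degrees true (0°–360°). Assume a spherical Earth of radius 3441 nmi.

θ = atan2( sin Δλ·cos φ₂ ,  cos φ₁ sin φ₂ − sin φ₁ cos φ₂ cos Δλ )
  = atan2(-0.4844, +0.0136) = 271.60°

271.6°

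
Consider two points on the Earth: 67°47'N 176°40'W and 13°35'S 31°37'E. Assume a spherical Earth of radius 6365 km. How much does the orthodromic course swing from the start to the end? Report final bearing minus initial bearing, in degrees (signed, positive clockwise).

-134.5°

Initial bearing θ₁ = atan2(sin Δλ cos φ₂, cos φ₁ sin φ₂ − sin φ₁ cos φ₂ cos Δλ) = 326.79°
Final bearing θ₂ = (initial bearing from the destination back to the start) + 180° = 192.30°
Δθ = θ₂ − θ₁ = -134.5°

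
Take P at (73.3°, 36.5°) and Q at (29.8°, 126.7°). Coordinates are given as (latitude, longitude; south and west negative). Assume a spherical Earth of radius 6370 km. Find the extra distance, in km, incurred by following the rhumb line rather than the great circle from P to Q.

504 km

Great circle: cos σ = sin φ₁ sin φ₂ + cos φ₁ cos φ₂ cos Δλ,  σ = 1.0757 rad → d_gc = 6852.0 km
Rhumb line: Δψ = -1.3736, q = Δφ/Δψ = 0.5527, d_rh = R√(Δφ²+q²Δλ²) = 7356.2 km
Excess = 7356.2 − 6852.0 = 504.2 ≈ 504 km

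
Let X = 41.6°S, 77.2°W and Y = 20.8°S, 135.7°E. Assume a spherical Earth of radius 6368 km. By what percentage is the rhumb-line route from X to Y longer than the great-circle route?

14.3%

Great circle: σ = 1.9296 rad → d_gc = Rσ = 12287.9 km
Rhumb: Δφ = +0.3630, Δλ = -2.5674, Δψ = +0.4285, q = Δφ/Δψ = 0.8472 → d_rh = R√(Δφ²+q²Δλ²) = 14041.8 km
Excess = (14041.8 − 12287.9) / 12287.9 = 1753.9 / 12287.9 = 14.27% ≈ 14.3%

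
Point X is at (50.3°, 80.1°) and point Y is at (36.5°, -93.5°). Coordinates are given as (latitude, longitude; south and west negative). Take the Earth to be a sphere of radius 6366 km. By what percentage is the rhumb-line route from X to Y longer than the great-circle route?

Great circle: σ = 1.6234 rad → d_gc = Rσ = 10334.8 km
Rhumb: Δφ = -0.2409, Δλ = -3.0299, Δψ = -0.3338, q = Δφ/Δψ = 0.7216 → d_rh = R√(Δφ²+q²Δλ²) = 14003.5 km
Excess = (14003.5 − 10334.8) / 10334.8 = 3668.7 / 10334.8 = 35.50% ≈ 35.5%

35.5%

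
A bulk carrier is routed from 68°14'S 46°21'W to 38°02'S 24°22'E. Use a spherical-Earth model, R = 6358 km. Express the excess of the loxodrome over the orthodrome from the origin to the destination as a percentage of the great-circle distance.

Great circle: σ = 0.8384 rad → d_gc = Rσ = 5330.6 km
Rhumb: Δφ = +0.5271, Δλ = +1.2342, Δψ = +0.9301, q = Δφ/Δψ = 0.5667 → d_rh = R√(Δφ²+q²Δλ²) = 5568.3 km
Excess = (5568.3 − 5330.6) / 5330.6 = 237.7 / 5330.6 = 4.46% ≈ 4.5%

4.5%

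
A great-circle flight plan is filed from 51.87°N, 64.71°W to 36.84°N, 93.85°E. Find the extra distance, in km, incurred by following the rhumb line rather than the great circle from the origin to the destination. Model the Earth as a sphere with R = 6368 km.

2677 km

Great circle: cos σ = sin φ₁ sin φ₂ + cos φ₁ cos φ₂ cos Δλ,  σ = 1.5591 rad → d_gc = 9928.4 km
Rhumb line: Δψ = -0.3700, q = Δφ/Δψ = 0.7090, d_rh = R√(Δφ²+q²Δλ²) = 12605.8 km
Excess = 12605.8 − 9928.4 = 2677.4 ≈ 2677 km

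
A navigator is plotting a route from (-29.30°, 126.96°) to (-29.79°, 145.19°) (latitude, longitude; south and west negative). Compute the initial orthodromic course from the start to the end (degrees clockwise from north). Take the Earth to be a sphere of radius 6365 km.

96.3°

N = sin Δλ·cos φ₂ = +0.2715;  D = cos φ₁ sin φ₂ − sin φ₁ cos φ₂ cos Δλ = -0.0299
initial course = atan2(N, D) = 96.28°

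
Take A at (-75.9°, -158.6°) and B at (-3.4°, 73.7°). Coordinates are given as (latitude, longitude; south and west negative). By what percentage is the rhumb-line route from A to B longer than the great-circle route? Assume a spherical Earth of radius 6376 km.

13.0%

Great circle: σ = 1.6621 rad → d_gc = Rσ = 10597.7 km
Rhumb: Δφ = +1.2654, Δλ = -2.2288, Δψ = +2.0308, q = Δφ/Δψ = 0.6231 → d_rh = R√(Δφ²+q²Δλ²) = 11979.0 km
Excess = (11979.0 − 10597.7) / 10597.7 = 1381.3 / 10597.7 = 13.03% ≈ 13.0%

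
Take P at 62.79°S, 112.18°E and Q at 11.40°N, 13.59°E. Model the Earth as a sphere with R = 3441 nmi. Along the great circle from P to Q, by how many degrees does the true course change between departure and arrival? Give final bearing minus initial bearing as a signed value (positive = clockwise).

+64.6°

At departure: θ₁ = atan2(sin Δλ cos φ₂, cos φ₁ sin φ₂ − sin φ₁ cos φ₂ cos Δλ) = 267.65°
At arrival: θ₂ = atan2(sin Δλ cos φ₁, −cos φ₂ sin φ₁ + sin φ₂ cos φ₁ cos Δλ) = 332.22°
Δθ = θ₂ − θ₁ = +64.6°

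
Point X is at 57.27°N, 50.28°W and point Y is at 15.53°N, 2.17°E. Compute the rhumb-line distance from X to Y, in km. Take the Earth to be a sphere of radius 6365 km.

Rhumb course C = atan2(Δλ, Δψ) with Δψ = ln[tan(π/4+φ₂/2)/tan(π/4+φ₁/2)] = -0.9509, Δλ = +0.9154 → C = 136.09°
d = R·|Δφ| / |cos C| = 6365·0.72850 / 0.72043 = 6436 km

6436 km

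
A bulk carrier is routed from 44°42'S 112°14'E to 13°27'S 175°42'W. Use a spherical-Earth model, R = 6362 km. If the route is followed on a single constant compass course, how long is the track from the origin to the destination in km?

Rhumb course C = atan2(Δλ, Δψ) with Δψ = ln[tan(π/4+φ₂/2)/tan(π/4+φ₁/2)] = +0.6371, Δλ = +1.2578 → C = 63.14°
d = R·|Δφ| / |cos C| = 6362·0.54542 / 0.45183 = 7680 km

7680 km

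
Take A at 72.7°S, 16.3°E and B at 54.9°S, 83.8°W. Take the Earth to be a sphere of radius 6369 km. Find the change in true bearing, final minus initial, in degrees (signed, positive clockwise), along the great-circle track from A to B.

At departure: θ₁ = atan2(sin Δλ cos φ₂, cos φ₁ sin φ₂ − sin φ₁ cos φ₂ cos Δλ) = 239.04°
At arrival: θ₂ = atan2(sin Δλ cos φ₁, −cos φ₂ sin φ₁ + sin φ₂ cos φ₁ cos Δλ) = 333.67°
Δθ = θ₂ − θ₁ = +94.6°

+94.6°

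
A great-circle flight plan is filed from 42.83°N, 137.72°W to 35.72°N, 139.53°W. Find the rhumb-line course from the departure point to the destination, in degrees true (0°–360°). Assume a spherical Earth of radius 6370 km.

Meridional parts: M(φ₁)=+0.8288, M(φ₂)=+0.6682 → ΔM = -0.1605;  Δλ = -0.0316 rad
tan C = Δλ / ΔM = +0.1968 → C = 191.13°

191.1°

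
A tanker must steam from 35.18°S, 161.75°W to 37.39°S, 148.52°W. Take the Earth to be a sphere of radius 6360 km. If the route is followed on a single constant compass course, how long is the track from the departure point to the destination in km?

Rhumb course C = atan2(Δλ, Δψ) with Δψ = ln[tan(π/4+φ₂/2)/tan(π/4+φ₁/2)] = -0.0479, Δλ = +0.2309 → C = 101.71°
d = R·|Δφ| / |cos C| = 6360·0.03857 / 0.20294 = 1209 km

1209 km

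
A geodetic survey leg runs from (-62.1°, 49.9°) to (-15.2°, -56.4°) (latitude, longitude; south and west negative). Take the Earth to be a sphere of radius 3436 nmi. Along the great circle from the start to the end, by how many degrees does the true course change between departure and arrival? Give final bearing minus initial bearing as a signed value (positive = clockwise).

Initial bearing θ₁ = atan2(sin Δλ cos φ₂, cos φ₁ sin φ₂ − sin φ₁ cos φ₂ cos Δλ) = 248.65°
Final bearing θ₂ = (initial bearing from the destination back to the start) + 180° = 333.15°
Δθ = θ₂ − θ₁ = +84.5°

+84.5°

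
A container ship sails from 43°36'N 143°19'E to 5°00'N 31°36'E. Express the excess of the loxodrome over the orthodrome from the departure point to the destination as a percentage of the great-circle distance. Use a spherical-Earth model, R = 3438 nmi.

Great circle: σ = 1.7791 rad → d_gc = Rσ = 6116.7 nmi
Rhumb: Δφ = -0.6737, Δλ = -1.9498, Δψ = -0.7599, q = Δφ/Δψ = 0.8866 → d_rh = R√(Δφ²+q²Δλ²) = 6378.8 nmi
Excess = (6378.8 − 6116.7) / 6116.7 = 262.1 / 6116.7 = 4.28% ≈ 4.3%

4.3%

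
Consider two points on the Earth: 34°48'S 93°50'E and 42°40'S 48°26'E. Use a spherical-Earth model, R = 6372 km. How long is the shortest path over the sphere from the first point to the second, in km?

cos σ = sin φ₁ sin φ₂ + cos φ₁ cos φ₂ cos Δλ
      = sin(-34.80°)sin(-42.67°) + cos(-34.80°)cos(-42.67°)cos(-45.40°) = 0.8107
σ = 35.831° → d = Rσ = 6372·0.62536 = 3985 km

3985 km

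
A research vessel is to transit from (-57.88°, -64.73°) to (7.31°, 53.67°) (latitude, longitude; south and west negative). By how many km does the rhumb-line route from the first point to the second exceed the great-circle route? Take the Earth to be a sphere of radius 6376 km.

Great circle: cos σ = sin φ₁ sin φ₂ + cos φ₁ cos φ₂ cos Δλ,  σ = 1.9376 rad → d_gc = 12353.9 km
Rhumb line: Δψ = +1.3731, q = Δφ/Δψ = 0.8286, d_rh = R√(Δφ²+q²Δλ²) = 13107.9 km
Excess = 13107.9 − 12353.9 = 754.0 ≈ 754 km

754 km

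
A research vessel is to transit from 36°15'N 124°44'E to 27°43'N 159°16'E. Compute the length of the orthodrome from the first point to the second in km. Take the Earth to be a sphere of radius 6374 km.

3374 km

Haversine: a = sin²(Δφ/2)+cos φ₁ cos φ₂ sin²(Δλ/2) = 0.06843;  σ = 2·atan2(√a,√(1−a))
σ = 30.329° → d = Rσ = 6374·0.52935 = 3374 km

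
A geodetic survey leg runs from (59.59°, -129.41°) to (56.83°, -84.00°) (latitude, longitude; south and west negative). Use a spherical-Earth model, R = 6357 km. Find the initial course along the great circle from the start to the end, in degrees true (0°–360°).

76.7°

θ = atan2( sin Δλ·cos φ₂ ,  cos φ₁ sin φ₂ − sin φ₁ cos φ₂ cos Δλ )
  = atan2(+0.3896, +0.0924) = 76.65°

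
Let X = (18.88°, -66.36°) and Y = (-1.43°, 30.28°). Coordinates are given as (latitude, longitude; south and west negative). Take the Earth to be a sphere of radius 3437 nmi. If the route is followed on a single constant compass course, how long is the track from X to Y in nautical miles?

5827 nmi

Rhumb course C = atan2(Δλ, Δψ) with Δψ = ln[tan(π/4+φ₂/2)/tan(π/4+φ₁/2)] = -0.3606, Δλ = +1.6867 → C = 102.07°
d = R·|Δφ| / |cos C| = 3437·0.35448 / 0.20907 = 5827 nmi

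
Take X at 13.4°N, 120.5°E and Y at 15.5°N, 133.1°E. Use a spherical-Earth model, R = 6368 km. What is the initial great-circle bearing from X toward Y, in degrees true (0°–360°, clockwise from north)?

78.7°

N = sin Δλ·cos φ₂ = +0.2102;  D = cos φ₁ sin φ₂ − sin φ₁ cos φ₂ cos Δλ = +0.0420
initial course = atan2(N, D) = 78.70°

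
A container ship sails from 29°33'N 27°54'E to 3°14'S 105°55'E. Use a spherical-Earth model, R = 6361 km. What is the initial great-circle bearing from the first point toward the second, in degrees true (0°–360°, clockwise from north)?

98.8°

N = sin Δλ·cos φ₂ = +0.9767;  D = cos φ₁ sin φ₂ − sin φ₁ cos φ₂ cos Δλ = -0.1513
initial course = atan2(N, D) = 98.81°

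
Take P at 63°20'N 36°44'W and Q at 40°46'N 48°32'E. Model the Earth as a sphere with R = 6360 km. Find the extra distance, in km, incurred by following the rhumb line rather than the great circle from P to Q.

Great circle: cos σ = sin φ₁ sin φ₂ + cos φ₁ cos φ₂ cos Δλ,  σ = 0.9127 rad → d_gc = 5805.1 km
Rhumb line: Δψ = -0.6592, q = Δφ/Δψ = 0.5975, d_rh = R√(Δφ²+q²Δλ²) = 6185.1 km
Excess = 6185.1 − 5805.1 = 380.0 ≈ 380 km

380 km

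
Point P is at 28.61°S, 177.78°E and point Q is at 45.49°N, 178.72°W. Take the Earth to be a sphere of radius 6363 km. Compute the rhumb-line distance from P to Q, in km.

Rhumb course C = atan2(Δλ, Δψ) with Δψ = ln[tan(π/4+φ₂/2)/tan(π/4+φ₁/2)] = +1.4150, Δλ = +0.0611 → C = 2.47°
d = R·|Δφ| / |cos C| = 6363·1.29329 / 0.99907 = 8237 km

8237 km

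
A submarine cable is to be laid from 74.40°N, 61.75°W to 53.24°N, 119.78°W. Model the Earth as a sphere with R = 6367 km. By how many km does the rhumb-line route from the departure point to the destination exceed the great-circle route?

122 km

Great circle: cos σ = sin φ₁ sin φ₂ + cos φ₁ cos φ₂ cos Δλ,  σ = 0.5417 rad → d_gc = 3448.8 km
Rhumb line: Δψ = -0.8861, q = Δφ/Δψ = 0.4168, d_rh = R√(Δφ²+q²Δλ²) = 3571.1 km
Excess = 3571.1 − 3448.8 = 122.3 ≈ 122 km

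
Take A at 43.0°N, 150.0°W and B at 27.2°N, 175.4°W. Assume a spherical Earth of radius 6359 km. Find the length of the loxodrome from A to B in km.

2886 km

Rhumb course C = atan2(Δλ, Δψ) with Δψ = ln[tan(π/4+φ₂/2)/tan(π/4+φ₁/2)] = -0.3392, Δλ = -0.4433 → C = 232.58°
d = R·|Δφ| / |cos C| = 6359·0.27576 / 0.60768 = 2886 km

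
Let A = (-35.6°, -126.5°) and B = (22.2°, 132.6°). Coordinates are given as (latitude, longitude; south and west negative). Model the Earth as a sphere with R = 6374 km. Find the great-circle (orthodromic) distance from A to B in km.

12375 km

cos σ = sin φ₁ sin φ₂ + cos φ₁ cos φ₂ cos Δλ
      = sin(-35.60°)sin(22.20°) + cos(-35.60°)cos(22.20°)cos(-100.90°) = -0.3623
σ = 111.242° → d = Rσ = 6374·1.94154 = 12375 km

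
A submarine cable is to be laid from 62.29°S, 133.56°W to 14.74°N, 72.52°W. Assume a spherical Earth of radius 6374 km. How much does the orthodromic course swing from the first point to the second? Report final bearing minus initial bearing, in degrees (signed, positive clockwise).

Initial bearing θ₁ = atan2(sin Δλ cos φ₂, cos φ₁ sin φ₂ − sin φ₁ cos φ₂ cos Δλ) = 57.80°
Final bearing θ₂ = (initial bearing from the destination back to the start) + 180° = 24.01°
Δθ = θ₂ − θ₁ = -33.8°

-33.8°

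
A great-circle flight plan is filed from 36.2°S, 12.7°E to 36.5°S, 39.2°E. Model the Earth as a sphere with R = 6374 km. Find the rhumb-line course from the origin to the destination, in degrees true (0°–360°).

Meridional parts: M(φ₁)=-0.6786, M(φ₂)=-0.6851 → ΔM = -0.0065;  Δλ = +0.4625 rad
tan C = Δλ / ΔM = -71.1445 → C = 90.81°

90.8°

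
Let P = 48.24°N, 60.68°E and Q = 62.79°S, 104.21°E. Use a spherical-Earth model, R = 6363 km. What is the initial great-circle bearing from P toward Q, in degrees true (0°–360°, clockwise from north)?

N = sin Δλ·cos φ₂ = +0.3149;  D = cos φ₁ sin φ₂ − sin φ₁ cos φ₂ cos Δλ = -0.8396
initial course = atan2(N, D) = 159.44°

159.4°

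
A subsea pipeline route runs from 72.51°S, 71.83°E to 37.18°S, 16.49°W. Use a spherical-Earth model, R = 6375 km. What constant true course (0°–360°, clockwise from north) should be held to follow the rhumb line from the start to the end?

Δψ = ln[tan(π/4+φ₂/2)/tan(π/4+φ₁/2)] = +1.1720
Δλ = -1.5415 rad (taken the short way round)
course = atan2(Δλ, Δψ) = 307.25°

307.2°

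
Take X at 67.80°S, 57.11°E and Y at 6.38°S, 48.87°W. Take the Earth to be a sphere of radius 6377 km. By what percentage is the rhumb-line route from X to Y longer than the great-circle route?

7.6%

Great circle: σ = 1.5713 rad → d_gc = Rσ = 10020.1 km
Rhumb: Δφ = +1.0720, Δλ = -1.8497, Δψ = +1.5171, q = Δφ/Δψ = 0.7066 → d_rh = R√(Δφ²+q²Δλ²) = 10779.6 km
Excess = (10779.6 − 10020.1) / 10020.1 = 759.5 / 10020.1 = 7.58% ≈ 7.6%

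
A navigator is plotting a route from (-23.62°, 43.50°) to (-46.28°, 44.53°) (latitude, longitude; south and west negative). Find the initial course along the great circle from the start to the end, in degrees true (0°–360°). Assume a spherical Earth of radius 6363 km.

178.2°

N = sin Δλ·cos φ₂ = +0.0124;  D = cos φ₁ sin φ₂ − sin φ₁ cos φ₂ cos Δλ = -0.3853
initial course = atan2(N, D) = 178.15°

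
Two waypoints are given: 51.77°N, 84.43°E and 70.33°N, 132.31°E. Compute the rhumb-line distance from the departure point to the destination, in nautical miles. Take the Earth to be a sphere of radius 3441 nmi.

Rhumb course C = atan2(Δλ, Δψ) with Δψ = ln[tan(π/4+φ₂/2)/tan(π/4+φ₁/2)] = +0.6927, Δλ = +0.8357 → C = 50.34°
d = R·|Δφ| / |cos C| = 3441·0.32393 / 0.63820 = 1747 nmi

1747 nmi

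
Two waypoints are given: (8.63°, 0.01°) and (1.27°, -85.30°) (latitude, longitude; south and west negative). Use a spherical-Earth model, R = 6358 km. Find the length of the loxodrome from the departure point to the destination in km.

Δψ = ln[tan(π/4+φ₂/2)/tan(π/4+φ₁/2)] = -0.1290;  Δφ = -0.1285 rad,  Δλ = -1.4889 rad
q = Δφ/Δψ = 0.9956
d = R·√(Δφ² + q²Δλ²) = 6358·1.48791 = 9460 km

9460 km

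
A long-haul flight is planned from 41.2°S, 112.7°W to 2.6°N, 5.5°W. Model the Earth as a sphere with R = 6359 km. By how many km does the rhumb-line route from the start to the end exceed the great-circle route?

308 km

Great circle: cos σ = sin φ₁ sin φ₂ + cos φ₁ cos φ₂ cos Δλ,  σ = 1.8257 rad → d_gc = 11609.6 km
Rhumb line: Δψ = +0.8359, q = Δφ/Δψ = 0.9145, d_rh = R√(Δφ²+q²Δλ²) = 11917.4 km
Excess = 11917.4 − 11609.6 = 307.8 ≈ 308 km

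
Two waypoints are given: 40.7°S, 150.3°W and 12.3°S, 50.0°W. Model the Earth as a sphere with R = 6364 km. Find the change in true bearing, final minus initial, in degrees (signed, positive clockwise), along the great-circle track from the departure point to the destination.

-57.7°

Initial bearing θ₁ = atan2(sin Δλ cos φ₂, cos φ₁ sin φ₂ − sin φ₁ cos φ₂ cos Δλ) = 105.99°
Final bearing θ₂ = (initial bearing from the destination back to the start) + 180° = 48.24°
Δθ = θ₂ − θ₁ = -57.7°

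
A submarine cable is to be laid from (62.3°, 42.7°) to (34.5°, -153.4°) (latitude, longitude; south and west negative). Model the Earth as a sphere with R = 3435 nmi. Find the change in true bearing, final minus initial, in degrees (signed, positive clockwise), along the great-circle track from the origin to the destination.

At departure: θ₁ = atan2(sin Δλ cos φ₂, cos φ₁ sin φ₂ − sin φ₁ cos φ₂ cos Δλ) = 13.33°
At arrival: θ₂ = atan2(sin Δλ cos φ₁, −cos φ₂ sin φ₁ + sin φ₂ cos φ₁ cos Δλ) = 172.53°
Δθ = θ₂ − θ₁ = +159.2°

+159.2°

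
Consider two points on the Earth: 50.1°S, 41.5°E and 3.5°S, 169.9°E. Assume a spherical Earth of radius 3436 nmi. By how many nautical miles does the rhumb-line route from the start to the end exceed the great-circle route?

517 nmi

Great circle: cos σ = sin φ₁ sin φ₂ + cos φ₁ cos φ₂ cos Δλ,  σ = 1.9293 rad → d_gc = 6629.0 nmi
Rhumb line: Δψ = +0.9523, q = Δφ/Δψ = 0.8541, d_rh = R√(Δφ²+q²Δλ²) = 7145.6 nmi
Excess = 7145.6 − 6629.0 = 516.6 ≈ 517 nmi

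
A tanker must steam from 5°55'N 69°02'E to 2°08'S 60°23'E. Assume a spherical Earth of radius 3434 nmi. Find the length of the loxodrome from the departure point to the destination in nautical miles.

Rhumb course C = atan2(Δλ, Δψ) with Δψ = ln[tan(π/4+φ₂/2)/tan(π/4+φ₁/2)] = -0.1407, Δλ = -0.1510 → C = 227.02°
d = R·|Δφ| / |cos C| = 3434·0.14050 / 0.68176 = 708 nmi

708 nmi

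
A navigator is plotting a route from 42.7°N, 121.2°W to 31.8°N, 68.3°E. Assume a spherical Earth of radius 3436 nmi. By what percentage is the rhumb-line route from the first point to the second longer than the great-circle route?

Great circle: σ = 1.8324 rad → d_gc = Rσ = 6296.3 nmi
Rhumb: Δφ = -0.1902, Δλ = -2.9758, Δψ = -0.2398, q = Δφ/Δψ = 0.7934 → d_rh = R√(Δφ²+q²Δλ²) = 8138.7 nmi
Excess = (8138.7 − 6296.3) / 6296.3 = 1842.4 / 6296.3 = 29.26% ≈ 29.3%

29.3%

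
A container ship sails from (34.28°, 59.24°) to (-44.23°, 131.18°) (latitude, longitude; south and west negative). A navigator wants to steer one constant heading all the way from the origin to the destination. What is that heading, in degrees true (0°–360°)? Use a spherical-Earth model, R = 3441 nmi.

140.1°

Δψ = ln[tan(π/4+φ₂/2)/tan(π/4+φ₁/2)] = -1.5001
Δλ = +1.2556 rad (taken the short way round)
course = atan2(Δλ, Δψ) = 140.07°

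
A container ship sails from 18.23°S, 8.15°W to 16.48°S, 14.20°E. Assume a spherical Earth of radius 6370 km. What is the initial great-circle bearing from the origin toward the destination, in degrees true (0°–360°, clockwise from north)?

88.7°

θ = atan2( sin Δλ·cos φ₂ ,  cos φ₁ sin φ₂ − sin φ₁ cos φ₂ cos Δλ )
  = atan2(+0.3646, +0.0080) = 88.74°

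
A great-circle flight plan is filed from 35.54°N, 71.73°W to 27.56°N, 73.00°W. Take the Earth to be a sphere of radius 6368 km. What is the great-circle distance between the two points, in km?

895 km

cos σ = sin φ₁ sin φ₂ + cos φ₁ cos φ₂ cos Δλ
      = sin(35.54°)sin(27.56°) + cos(35.54°)cos(27.56°)cos(-1.27°) = 0.9901
σ = 8.053° → d = Rσ = 6368·0.14055 = 895 km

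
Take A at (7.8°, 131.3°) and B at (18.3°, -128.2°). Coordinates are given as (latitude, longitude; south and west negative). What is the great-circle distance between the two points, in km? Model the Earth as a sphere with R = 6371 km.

Haversine: a = sin²(Δφ/2)+cos φ₁ cos φ₂ sin²(Δλ/2) = 0.56440;  σ = 2·atan2(√a,√(1−a))
σ = 97.401° → d = Rσ = 6371·1.69996 = 10830 km

10830 km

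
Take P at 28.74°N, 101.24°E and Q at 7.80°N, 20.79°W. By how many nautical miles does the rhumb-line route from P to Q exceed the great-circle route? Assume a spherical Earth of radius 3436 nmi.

221 nmi

Great circle: cos σ = sin φ₁ sin φ₂ + cos φ₁ cos φ₂ cos Δλ,  σ = 1.9774 rad → d_gc = 6794.3 nmi
Rhumb line: Δψ = -0.3875, q = Δφ/Δψ = 0.9431, d_rh = R√(Δφ²+q²Δλ²) = 7015.2 nmi
Excess = 7015.2 − 6794.3 = 220.9 ≈ 221 nmi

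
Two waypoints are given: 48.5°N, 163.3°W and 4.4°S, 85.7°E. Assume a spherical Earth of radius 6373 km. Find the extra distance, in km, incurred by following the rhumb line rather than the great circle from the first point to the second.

Great circle: cos σ = sin φ₁ sin φ₂ + cos φ₁ cos φ₂ cos Δλ,  σ = 1.8694 rad → d_gc = 11913.9 km
Rhumb line: Δψ = -1.0474, q = Δφ/Δψ = 0.8815, d_rh = R√(Δφ²+q²Δλ²) = 12371.8 km
Excess = 12371.8 − 11913.9 = 457.9 ≈ 458 km

458 km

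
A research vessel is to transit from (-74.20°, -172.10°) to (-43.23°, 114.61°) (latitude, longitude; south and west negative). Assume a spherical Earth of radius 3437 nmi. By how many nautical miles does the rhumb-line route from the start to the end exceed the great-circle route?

Great circle: cos σ = sin φ₁ sin φ₂ + cos φ₁ cos φ₂ cos Δλ,  σ = 0.7726 rad → d_gc = 2655.5 nmi
Rhumb line: Δψ = +1.1367, q = Δφ/Δψ = 0.4755, d_rh = R√(Δφ²+q²Δλ²) = 2796.9 nmi
Excess = 2796.9 − 2655.5 = 141.4 ≈ 141 nmi

141 nmi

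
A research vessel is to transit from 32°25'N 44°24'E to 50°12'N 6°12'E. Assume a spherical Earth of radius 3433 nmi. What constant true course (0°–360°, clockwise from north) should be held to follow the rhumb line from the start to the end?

302.1°

Δψ = ln[tan(π/4+φ₂/2)/tan(π/4+φ₁/2)] = +0.4175
Δλ = -0.6667 rad (taken the short way round)
course = atan2(Δλ, Δψ) = 302.05°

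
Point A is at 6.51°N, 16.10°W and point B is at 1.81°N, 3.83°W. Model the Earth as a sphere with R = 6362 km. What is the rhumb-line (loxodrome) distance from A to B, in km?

Rhumb course C = atan2(Δλ, Δψ) with Δψ = ln[tan(π/4+φ₂/2)/tan(π/4+φ₁/2)] = -0.0823, Δλ = +0.2142 → C = 111.02°
d = R·|Δφ| / |cos C| = 6362·0.08203 / 0.35862 = 1455 km

1455 km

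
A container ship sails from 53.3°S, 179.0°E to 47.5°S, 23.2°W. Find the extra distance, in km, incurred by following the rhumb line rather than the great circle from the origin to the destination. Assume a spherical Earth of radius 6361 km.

2568 km

Great circle: cos σ = sin φ₁ sin φ₂ + cos φ₁ cos φ₂ cos Δλ,  σ = 1.3517 rad → d_gc = 8598.40 km
Rhumb line: Δψ = +0.1591, q = Δφ/Δψ = 0.6364, d_rh = R√(Δφ²+q²Δλ²) = 11166.89 km
Excess = 11166.89 − 8598.40 = 2568.49 ≈ 2568 km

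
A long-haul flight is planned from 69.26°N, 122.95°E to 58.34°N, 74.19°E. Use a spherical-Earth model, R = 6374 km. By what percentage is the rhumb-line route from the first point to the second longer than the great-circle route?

2.5%

Great circle: σ = 0.4064 rad → d_gc = Rσ = 2590.4 km
Rhumb: Δφ = -0.1906, Δλ = -0.8510, Δψ = -0.4379, q = Δφ/Δψ = 0.4352 → d_rh = R√(Δφ²+q²Δλ²) = 2655.1 km
Excess = (2655.1 − 2590.4) / 2590.4 = 64.7 / 2590.4 = 2.50% ≈ 2.5%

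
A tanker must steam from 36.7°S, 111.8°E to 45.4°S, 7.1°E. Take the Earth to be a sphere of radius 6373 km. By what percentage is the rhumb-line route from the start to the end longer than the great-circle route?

Great circle: σ = 1.2842 rad → d_gc = Rσ = 8184.4 km
Rhumb: Δφ = -0.1518, Δλ = -1.8274, Δψ = -0.2018, q = Δφ/Δψ = 0.7523 → d_rh = R√(Δφ²+q²Δλ²) = 8814.5 km
Excess = (8814.5 − 8184.4) / 8184.4 = 630.1 / 8184.4 = 7.70% ≈ 7.7%

7.7%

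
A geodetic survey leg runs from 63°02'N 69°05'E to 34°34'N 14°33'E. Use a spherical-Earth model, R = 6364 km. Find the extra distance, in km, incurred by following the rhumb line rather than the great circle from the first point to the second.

Great circle: cos σ = sin φ₁ sin φ₂ + cos φ₁ cos φ₂ cos Δλ,  σ = 0.7636 rad → d_gc = 4859.6 km
Rhumb line: Δψ = -0.7844, q = Δφ/Δψ = 0.6334, d_rh = R√(Δφ²+q²Δλ²) = 4971.4 km
Excess = 4971.4 − 4859.6 = 111.8 ≈ 112 km

112 km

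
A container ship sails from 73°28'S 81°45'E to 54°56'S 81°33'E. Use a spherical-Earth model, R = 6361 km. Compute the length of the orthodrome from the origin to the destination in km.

cos σ = sin φ₁ sin φ₂ + cos φ₁ cos φ₂ cos Δλ
      = sin(-73.47°)sin(-54.93°) + cos(-73.47°)cos(-54.93°)cos(-0.20°) = 0.9481
σ = 18.534° → d = Rσ = 6361·0.32347 = 2058 km

2058 km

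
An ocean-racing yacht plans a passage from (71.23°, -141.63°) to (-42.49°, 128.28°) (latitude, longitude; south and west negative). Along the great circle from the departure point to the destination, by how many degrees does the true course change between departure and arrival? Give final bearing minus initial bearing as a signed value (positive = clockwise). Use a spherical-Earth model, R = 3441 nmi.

At departure: θ₁ = atan2(sin Δλ cos φ₂, cos φ₁ sin φ₂ − sin φ₁ cos φ₂ cos Δλ) = 253.66°
At arrival: θ₂ = atan2(sin Δλ cos φ₁, −cos φ₂ sin φ₁ + sin φ₂ cos φ₁ cos Δλ) = 204.75°
Δθ = θ₂ − θ₁ = -48.9°

-48.9°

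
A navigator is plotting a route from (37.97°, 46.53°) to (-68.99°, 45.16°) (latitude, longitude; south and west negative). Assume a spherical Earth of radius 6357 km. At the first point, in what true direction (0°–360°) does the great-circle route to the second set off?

180.5°

N = sin Δλ·cos φ₂ = -0.0086;  D = cos φ₁ sin φ₂ − sin φ₁ cos φ₂ cos Δλ = -0.9564
initial course = atan2(N, D) = 180.51°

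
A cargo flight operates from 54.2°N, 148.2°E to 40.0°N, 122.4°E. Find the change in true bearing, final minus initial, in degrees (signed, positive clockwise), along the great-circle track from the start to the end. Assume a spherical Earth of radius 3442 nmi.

-19.2°

Initial bearing θ₁ = atan2(sin Δλ cos φ₂, cos φ₁ sin φ₂ − sin φ₁ cos φ₂ cos Δλ) = 241.19°
Final bearing θ₂ = (initial bearing from the destination back to the start) + 180° = 222.00°
Δθ = θ₂ − θ₁ = -19.2°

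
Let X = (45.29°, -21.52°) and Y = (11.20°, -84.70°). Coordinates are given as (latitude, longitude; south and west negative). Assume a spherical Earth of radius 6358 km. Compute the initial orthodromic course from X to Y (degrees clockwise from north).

258.5°

θ = atan2( sin Δλ·cos φ₂ ,  cos φ₁ sin φ₂ − sin φ₁ cos φ₂ cos Δλ )
  = atan2(-0.8754, -0.1779) = 258.51°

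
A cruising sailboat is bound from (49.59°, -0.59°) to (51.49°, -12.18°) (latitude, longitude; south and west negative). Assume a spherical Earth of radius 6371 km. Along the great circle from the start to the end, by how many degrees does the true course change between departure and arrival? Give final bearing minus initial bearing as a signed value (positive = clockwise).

Initial bearing θ₁ = atan2(sin Δλ cos φ₂, cos φ₁ sin φ₂ − sin φ₁ cos φ₂ cos Δλ) = 288.90°
Final bearing θ₂ = (initial bearing from the destination back to the start) + 180° = 279.94°
Δθ = θ₂ − θ₁ = -9.0°

-9.0°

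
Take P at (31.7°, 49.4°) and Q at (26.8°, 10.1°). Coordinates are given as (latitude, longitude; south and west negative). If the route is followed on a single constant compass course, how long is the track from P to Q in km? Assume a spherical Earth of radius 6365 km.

Δψ = ln[tan(π/4+φ₂/2)/tan(π/4+φ₁/2)] = -0.0981;  Δφ = -0.0855 rad,  Δλ = -0.6859 rad
q = Δφ/Δψ = 0.8721
d = R·√(Δφ² + q²Δλ²) = 6365·0.60424 = 3846 km

3846 km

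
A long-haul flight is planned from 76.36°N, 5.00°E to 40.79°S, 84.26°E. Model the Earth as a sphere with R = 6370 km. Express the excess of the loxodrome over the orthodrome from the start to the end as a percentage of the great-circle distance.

2.2%

Great circle: σ = 2.2163 rad → d_gc = Rσ = 14117.8 km
Rhumb: Δφ = -2.0447, Δλ = +1.3833, Δψ = -2.9046, q = Δφ/Δψ = 0.7039 → d_rh = R√(Δφ²+q²Δλ²) = 14426.1 km
Excess = (14426.1 − 14117.8) / 14117.8 = 308.3 / 14117.8 = 2.18% ≈ 2.2%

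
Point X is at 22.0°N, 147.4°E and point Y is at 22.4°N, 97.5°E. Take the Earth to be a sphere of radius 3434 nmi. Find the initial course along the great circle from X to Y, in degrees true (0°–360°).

N = sin Δλ·cos φ₂ = -0.7072;  D = cos φ₁ sin φ₂ − sin φ₁ cos φ₂ cos Δλ = +0.1302
initial course = atan2(N, D) = 280.43°

280.4°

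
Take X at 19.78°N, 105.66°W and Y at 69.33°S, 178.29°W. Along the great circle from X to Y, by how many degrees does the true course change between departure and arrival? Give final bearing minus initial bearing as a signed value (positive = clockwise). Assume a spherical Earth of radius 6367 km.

+46.8°

At departure: θ₁ = atan2(sin Δλ cos φ₂, cos φ₁ sin φ₂ − sin φ₁ cos φ₂ cos Δλ) = 200.19°
At arrival: θ₂ = atan2(sin Δλ cos φ₁, −cos φ₂ sin φ₁ + sin φ₂ cos φ₁ cos Δλ) = 246.94°
Δθ = θ₂ − θ₁ = +46.8°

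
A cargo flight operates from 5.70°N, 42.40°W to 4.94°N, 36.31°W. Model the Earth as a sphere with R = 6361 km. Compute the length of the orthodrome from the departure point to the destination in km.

678 km

Haversine: a = sin²(Δφ/2)+cos φ₁ cos φ₂ sin²(Δλ/2) = 0.00284;  σ = 2·atan2(√a,√(1−a))
σ = 6.111° → d = Rσ = 6361·0.10666 = 678 km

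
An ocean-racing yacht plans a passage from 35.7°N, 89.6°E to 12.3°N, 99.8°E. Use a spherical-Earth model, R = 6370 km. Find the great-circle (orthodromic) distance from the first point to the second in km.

2796 km

Haversine: a = sin²(Δφ/2)+cos φ₁ cos φ₂ sin²(Δλ/2) = 0.04739;  σ = 2·atan2(√a,√(1−a))
σ = 25.148° → d = Rσ = 6370·0.43891 = 2796 km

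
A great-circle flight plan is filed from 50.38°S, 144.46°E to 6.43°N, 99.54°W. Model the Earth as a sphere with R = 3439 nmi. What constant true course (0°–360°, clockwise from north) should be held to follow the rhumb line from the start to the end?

Δψ = ln[tan(π/4+φ₂/2)/tan(π/4+φ₁/2)] = +1.1335
Δλ = +2.0246 rad (taken the short way round)
course = atan2(Δλ, Δψ) = 60.76°

60.8°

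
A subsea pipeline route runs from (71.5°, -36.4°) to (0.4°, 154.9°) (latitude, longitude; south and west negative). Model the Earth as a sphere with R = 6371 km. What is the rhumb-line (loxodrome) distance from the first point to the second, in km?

Δψ = ln[tan(π/4+φ₂/2)/tan(π/4+φ₁/2)] = -1.8079;  Δφ = -1.2409 rad,  Δλ = -2.9444 rad
q = Δφ/Δψ = 0.6864
d = R·√(Δφ² + q²Δλ²) = 6371·2.37158 = 15109 km

15109 km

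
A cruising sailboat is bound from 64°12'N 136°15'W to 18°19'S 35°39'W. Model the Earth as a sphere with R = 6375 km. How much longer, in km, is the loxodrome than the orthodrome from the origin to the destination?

474 km

Great circle: cos σ = sin φ₁ sin φ₂ + cos φ₁ cos φ₂ cos Δλ,  σ = 1.9379 rad → d_gc = 12354.3 km
Rhumb line: Δψ = -1.7992, q = Δφ/Δψ = 0.8005, d_rh = R√(Δφ²+q²Δλ²) = 12828.6 km
Excess = 12828.6 − 12354.3 = 474.3 ≈ 474 km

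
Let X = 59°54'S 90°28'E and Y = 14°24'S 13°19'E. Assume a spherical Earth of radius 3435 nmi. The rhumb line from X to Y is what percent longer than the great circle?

Great circle: σ = 1.2417 rad → d_gc = Rσ = 4265.2 nmi
Rhumb: Δφ = +0.7941, Δλ = -1.3465, Δψ = +1.0595, q = Δφ/Δψ = 0.7496 → d_rh = R√(Δφ²+q²Δλ²) = 4411.4 nmi
Excess = (4411.4 − 4265.2) / 4265.2 = 146.2 / 4265.2 = 3.43% ≈ 3.4%

3.4%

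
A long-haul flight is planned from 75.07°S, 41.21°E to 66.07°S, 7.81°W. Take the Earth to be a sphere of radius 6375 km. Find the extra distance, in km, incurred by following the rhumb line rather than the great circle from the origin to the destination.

Great circle: cos σ = sin φ₁ sin φ₂ + cos φ₁ cos φ₂ cos Δλ,  σ = 0.3120 rad → d_gc = 1989.1 km
Rhumb line: Δψ = +0.4808, q = Δφ/Δψ = 0.3267, d_rh = R√(Δφ²+q²Δλ²) = 2044.1 km
Excess = 2044.1 − 1989.1 = 55.0 ≈ 55 km

55 km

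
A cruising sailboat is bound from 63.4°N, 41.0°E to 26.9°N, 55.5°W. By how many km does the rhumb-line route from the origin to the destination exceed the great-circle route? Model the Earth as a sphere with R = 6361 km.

Great circle: cos σ = sin φ₁ sin φ₂ + cos φ₁ cos φ₂ cos Δλ,  σ = 1.2032 rad → d_gc = 7653.8 km
Rhumb line: Δψ = -0.9545, q = Δφ/Δψ = 0.6674, d_rh = R√(Δφ²+q²Δλ²) = 8218.6 km
Excess = 8218.6 − 7653.8 = 564.8 ≈ 565 km

565 km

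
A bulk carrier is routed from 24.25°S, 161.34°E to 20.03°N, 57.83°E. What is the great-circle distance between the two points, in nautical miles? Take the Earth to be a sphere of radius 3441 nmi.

Haversine: a = sin²(Δφ/2)+cos φ₁ cos φ₂ sin²(Δλ/2) = 0.67040;  σ = 2·atan2(√a,√(1−a))
σ = 109.925° → d = Rσ = 3441·1.91856 = 6602 nmi

6602 nmi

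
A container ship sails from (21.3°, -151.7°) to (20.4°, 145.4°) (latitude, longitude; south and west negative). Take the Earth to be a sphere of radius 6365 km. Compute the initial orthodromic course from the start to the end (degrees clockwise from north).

281.5°

θ = atan2( sin Δλ·cos φ₂ ,  cos φ₁ sin φ₂ − sin φ₁ cos φ₂ cos Δλ )
  = atan2(-0.8344, +0.1697) = 281.49°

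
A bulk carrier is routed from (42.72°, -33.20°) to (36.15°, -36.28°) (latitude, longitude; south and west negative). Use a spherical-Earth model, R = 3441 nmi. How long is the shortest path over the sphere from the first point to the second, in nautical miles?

cos σ = sin φ₁ sin φ₂ + cos φ₁ cos φ₂ cos Δλ
      = sin(42.72°)sin(36.15°) + cos(42.72°)cos(36.15°)cos(-3.08°) = 0.9926
σ = 6.986° → d = Rσ = 3441·0.12193 = 420 nmi

420 nmi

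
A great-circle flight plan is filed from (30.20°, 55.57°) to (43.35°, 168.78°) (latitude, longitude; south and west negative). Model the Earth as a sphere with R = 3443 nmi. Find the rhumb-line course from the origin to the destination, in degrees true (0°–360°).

81.7°

Meridional parts: M(φ₁)=+0.5533, M(φ₂)=+0.8412 → ΔM = +0.2879;  Δλ = +1.9759 rad
tan C = Δλ / ΔM = +6.8637 → C = 81.71°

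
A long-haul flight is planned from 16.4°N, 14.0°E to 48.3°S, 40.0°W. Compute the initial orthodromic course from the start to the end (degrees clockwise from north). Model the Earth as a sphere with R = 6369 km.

θ = atan2( sin Δλ·cos φ₂ ,  cos φ₁ sin φ₂ − sin φ₁ cos φ₂ cos Δλ )
  = atan2(-0.5382, -0.8267) = 213.07°

213.1°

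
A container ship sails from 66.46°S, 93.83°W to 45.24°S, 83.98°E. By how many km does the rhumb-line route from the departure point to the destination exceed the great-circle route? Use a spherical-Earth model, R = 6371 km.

3413 km

Great circle: cos σ = sin φ₁ sin φ₂ + cos φ₁ cos φ₂ cos Δλ,  σ = 1.1918 rad → d_gc = 7593.2 km
Rhumb line: Δψ = +0.6812, q = Δφ/Δψ = 0.5437, d_rh = R√(Δφ²+q²Δλ²) = 11006.1 km
Excess = 11006.1 − 7593.2 = 3412.9 ≈ 3413 km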